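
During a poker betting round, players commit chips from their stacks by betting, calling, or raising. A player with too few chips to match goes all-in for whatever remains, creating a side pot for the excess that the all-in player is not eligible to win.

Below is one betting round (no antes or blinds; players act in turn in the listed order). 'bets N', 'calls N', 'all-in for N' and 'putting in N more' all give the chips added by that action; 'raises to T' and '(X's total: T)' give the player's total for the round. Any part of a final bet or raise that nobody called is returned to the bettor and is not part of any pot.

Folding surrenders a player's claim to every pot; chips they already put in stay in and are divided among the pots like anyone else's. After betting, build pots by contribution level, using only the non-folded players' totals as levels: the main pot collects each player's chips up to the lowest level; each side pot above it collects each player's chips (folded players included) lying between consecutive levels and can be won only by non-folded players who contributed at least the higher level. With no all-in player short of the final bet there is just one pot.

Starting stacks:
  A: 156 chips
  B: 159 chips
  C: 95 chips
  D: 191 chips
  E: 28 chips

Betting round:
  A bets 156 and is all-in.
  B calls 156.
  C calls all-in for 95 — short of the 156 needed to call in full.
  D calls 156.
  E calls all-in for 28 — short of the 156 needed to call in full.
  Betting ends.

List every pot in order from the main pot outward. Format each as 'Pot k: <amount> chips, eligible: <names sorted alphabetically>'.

Pot 1: 140 chips, eligible: A, B, C, D, E
Pot 2: 268 chips, eligible: A, B, C, D
Pot 3: 183 chips, eligible: A, B, D

Derivation:
Contributions: A=156, B=156, C=95, D=156, E=28
Pot levels (distinct totals of non-folded players): 28, 95, 156
Layer 1-28: 28 each from A, B, C, D, E = 28*5 = 140 chips; eligible A, B, C, D, E
Layer 29-95: 67 each from A, B, C, D = 67*4 = 268 chips; eligible A, B, C, D
Layer 96-156: 61 each from A, B, D = 61*3 = 183 chips; eligible A, B, D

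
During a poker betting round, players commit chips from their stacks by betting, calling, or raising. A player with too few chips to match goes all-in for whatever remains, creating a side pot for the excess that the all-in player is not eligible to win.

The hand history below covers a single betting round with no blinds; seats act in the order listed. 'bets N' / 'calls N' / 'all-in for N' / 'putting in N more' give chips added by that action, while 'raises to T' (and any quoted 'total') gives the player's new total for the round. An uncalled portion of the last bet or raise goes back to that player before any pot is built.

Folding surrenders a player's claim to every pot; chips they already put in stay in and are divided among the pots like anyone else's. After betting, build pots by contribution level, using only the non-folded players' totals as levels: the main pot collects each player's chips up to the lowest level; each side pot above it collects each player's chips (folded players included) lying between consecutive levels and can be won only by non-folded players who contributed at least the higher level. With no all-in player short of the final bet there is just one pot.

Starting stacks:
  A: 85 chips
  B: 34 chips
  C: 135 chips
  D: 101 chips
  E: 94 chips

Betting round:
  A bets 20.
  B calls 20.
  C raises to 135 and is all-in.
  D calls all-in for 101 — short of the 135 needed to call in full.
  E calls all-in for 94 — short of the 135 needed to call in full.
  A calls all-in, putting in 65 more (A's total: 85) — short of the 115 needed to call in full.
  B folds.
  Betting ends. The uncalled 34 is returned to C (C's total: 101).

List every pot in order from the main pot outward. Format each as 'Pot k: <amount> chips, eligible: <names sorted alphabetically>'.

Pot 1: 360 chips, eligible: A, C, D, E
Pot 2: 27 chips, eligible: C, D, E
Pot 3: 14 chips, eligible: C, D

Derivation:
Contributions (after 34 returned to C): A=85, B=20, C=101, D=101, E=94
Folded: B
Pot levels (distinct totals of non-folded players): 85, 94, 101
Layer 1-85: A 85 + B 20 + C 85 + D 85 + E 85 = 360 chips; eligible A, C, D, E
Layer 86-94: 9 each from C, D, E = 9*3 = 27 chips; eligible C, D, E
Layer 95-101: 7 each from C, D = 7*2 = 14 chips; eligible C, D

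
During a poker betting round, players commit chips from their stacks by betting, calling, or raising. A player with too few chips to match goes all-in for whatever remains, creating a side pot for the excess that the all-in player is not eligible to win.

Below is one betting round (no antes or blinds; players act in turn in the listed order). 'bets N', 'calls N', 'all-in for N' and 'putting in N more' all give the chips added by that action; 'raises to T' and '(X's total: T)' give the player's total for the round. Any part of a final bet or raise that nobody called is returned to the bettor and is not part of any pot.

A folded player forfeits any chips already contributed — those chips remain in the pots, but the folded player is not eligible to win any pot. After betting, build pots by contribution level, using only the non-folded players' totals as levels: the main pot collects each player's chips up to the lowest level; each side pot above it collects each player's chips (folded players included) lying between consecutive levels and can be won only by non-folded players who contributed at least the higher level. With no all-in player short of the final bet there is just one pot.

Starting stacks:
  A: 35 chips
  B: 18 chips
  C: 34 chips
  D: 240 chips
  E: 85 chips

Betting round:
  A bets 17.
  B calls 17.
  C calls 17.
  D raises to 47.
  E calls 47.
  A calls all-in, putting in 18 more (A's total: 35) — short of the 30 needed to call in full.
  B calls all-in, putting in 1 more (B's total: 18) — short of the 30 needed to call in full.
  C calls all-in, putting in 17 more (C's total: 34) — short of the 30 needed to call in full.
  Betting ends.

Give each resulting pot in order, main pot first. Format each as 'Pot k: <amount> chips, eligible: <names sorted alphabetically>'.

Contributions: A=35, B=18, C=34, D=47, E=47
Pot levels (distinct totals of non-folded players): 18, 34, 35, 47
Layer 1-18: 18 each from A, B, C, D, E = 18*5 = 90 chips; eligible A, B, C, D, E
Layer 19-34: 16 each from A, C, D, E = 16*4 = 64 chips; eligible A, C, D, E
Layer 35-35: 1 each from A, D, E = 1*3 = 3 chips; eligible A, D, E
Layer 36-47: 12 each from D, E = 12*2 = 24 chips; eligible D, E

Pot 1: 90 chips, eligible: A, B, C, D, E
Pot 2: 64 chips, eligible: A, C, D, E
Pot 3: 3 chips, eligible: A, D, E
Pot 4: 24 chips, eligible: D, E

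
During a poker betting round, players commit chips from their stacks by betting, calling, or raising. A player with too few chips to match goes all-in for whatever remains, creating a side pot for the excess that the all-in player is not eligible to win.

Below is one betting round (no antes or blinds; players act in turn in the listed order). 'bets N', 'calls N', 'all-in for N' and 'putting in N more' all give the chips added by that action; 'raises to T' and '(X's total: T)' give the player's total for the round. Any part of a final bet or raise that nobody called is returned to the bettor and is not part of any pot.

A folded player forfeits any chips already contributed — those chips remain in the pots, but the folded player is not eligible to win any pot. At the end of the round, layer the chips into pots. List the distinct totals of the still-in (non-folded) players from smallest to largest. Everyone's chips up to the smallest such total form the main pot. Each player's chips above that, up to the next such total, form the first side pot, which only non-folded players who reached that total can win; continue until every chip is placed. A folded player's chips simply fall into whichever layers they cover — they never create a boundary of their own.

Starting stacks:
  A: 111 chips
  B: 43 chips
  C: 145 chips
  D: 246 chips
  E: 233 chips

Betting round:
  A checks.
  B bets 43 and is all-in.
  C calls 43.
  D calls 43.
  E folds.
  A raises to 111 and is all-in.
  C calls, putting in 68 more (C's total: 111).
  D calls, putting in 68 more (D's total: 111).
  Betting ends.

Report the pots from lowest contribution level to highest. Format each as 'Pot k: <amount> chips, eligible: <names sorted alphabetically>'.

Pot 1: 172 chips, eligible: A, B, C, D
Pot 2: 204 chips, eligible: A, C, D

Derivation:
Contributions: A=111, B=43, C=111, D=111
Folded: E
Pot levels (distinct totals of non-folded players): 43, 111
Layer 1-43: 43 each from A, B, C, D = 43*4 = 172 chips; eligible A, B, C, D
Layer 44-111: 68 each from A, C, D = 68*3 = 204 chips; eligible A, C, D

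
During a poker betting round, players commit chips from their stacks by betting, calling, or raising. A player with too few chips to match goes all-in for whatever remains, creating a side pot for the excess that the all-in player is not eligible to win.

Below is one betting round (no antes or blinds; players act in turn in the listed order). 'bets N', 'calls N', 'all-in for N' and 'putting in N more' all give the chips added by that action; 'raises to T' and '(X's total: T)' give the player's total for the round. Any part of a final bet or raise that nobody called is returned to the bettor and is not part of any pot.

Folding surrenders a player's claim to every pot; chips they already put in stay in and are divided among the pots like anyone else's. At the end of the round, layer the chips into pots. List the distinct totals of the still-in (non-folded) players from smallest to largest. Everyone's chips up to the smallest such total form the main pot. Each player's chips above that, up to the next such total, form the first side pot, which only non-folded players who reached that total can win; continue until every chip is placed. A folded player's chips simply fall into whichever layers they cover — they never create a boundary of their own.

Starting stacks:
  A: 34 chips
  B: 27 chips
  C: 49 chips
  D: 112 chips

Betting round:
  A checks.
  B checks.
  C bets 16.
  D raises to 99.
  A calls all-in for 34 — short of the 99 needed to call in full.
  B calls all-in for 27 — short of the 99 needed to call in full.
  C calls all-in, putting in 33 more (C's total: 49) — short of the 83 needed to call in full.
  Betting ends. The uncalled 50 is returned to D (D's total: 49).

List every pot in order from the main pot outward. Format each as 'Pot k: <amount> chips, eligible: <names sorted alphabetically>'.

Pot 1: 108 chips, eligible: A, B, C, D
Pot 2: 21 chips, eligible: A, C, D
Pot 3: 30 chips, eligible: C, D

Derivation:
Contributions (after 50 returned to D): A=34, B=27, C=49, D=49
Pot levels (distinct totals of non-folded players): 27, 34, 49
Layer 1-27: 27 each from A, B, C, D = 27*4 = 108 chips; eligible A, B, C, D
Layer 28-34: 7 each from A, C, D = 7*3 = 21 chips; eligible A, C, D
Layer 35-49: 15 each from C, D = 15*2 = 30 chips; eligible C, D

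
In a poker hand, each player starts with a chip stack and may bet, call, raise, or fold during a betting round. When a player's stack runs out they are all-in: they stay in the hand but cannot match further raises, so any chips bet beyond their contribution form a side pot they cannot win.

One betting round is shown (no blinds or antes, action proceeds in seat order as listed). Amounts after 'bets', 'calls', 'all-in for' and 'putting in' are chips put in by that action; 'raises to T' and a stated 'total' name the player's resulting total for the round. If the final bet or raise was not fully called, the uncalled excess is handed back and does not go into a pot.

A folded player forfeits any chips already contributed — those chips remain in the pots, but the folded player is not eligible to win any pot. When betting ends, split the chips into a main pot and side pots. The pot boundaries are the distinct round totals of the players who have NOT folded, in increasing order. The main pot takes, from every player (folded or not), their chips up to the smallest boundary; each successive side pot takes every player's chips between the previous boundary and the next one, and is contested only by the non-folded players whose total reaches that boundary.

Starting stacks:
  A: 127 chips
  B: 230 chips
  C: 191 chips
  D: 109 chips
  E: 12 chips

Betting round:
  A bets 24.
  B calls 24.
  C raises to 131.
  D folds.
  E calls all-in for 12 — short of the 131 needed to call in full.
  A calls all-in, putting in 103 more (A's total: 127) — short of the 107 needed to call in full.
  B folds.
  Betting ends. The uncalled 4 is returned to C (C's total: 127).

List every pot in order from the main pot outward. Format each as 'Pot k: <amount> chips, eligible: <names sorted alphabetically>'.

Contributions (after 4 returned to C): A=127, B=24, C=127, E=12
Folded: B, D
Pot levels (distinct totals of non-folded players): 12, 127
Layer 1-12: 12 each from A, B, C, E = 12*4 = 48 chips; eligible A, C, E
Layer 13-127: A 115 + B 12 + C 115 = 242 chips; eligible A, C

Pot 1: 48 chips, eligible: A, C, E
Pot 2: 242 chips, eligible: A, C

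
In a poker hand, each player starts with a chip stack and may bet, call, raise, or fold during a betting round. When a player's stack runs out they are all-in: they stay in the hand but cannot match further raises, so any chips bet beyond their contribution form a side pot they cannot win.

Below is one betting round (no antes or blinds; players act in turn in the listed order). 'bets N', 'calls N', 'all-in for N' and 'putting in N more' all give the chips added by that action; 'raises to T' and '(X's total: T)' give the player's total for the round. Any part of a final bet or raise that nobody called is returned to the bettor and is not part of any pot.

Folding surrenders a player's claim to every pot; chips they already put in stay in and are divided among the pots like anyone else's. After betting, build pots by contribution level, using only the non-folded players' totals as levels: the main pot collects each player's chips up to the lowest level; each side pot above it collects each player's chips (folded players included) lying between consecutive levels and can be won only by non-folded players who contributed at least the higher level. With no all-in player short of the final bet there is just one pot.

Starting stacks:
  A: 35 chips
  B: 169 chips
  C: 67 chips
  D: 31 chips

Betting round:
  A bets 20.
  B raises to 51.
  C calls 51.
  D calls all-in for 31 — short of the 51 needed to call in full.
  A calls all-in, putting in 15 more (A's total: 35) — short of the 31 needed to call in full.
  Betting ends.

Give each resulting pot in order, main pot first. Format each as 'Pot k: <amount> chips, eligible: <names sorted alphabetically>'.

Pot 1: 124 chips, eligible: A, B, C, D
Pot 2: 12 chips, eligible: A, B, C
Pot 3: 32 chips, eligible: B, C

Derivation:
Contributions: A=35, B=51, C=51, D=31
Pot levels (distinct totals of non-folded players): 31, 35, 51
Layer 1-31: 31 each from A, B, C, D = 31*4 = 124 chips; eligible A, B, C, D
Layer 32-35: 4 each from A, B, C = 4*3 = 12 chips; eligible A, B, C
Layer 36-51: 16 each from B, C = 16*2 = 32 chips; eligible B, C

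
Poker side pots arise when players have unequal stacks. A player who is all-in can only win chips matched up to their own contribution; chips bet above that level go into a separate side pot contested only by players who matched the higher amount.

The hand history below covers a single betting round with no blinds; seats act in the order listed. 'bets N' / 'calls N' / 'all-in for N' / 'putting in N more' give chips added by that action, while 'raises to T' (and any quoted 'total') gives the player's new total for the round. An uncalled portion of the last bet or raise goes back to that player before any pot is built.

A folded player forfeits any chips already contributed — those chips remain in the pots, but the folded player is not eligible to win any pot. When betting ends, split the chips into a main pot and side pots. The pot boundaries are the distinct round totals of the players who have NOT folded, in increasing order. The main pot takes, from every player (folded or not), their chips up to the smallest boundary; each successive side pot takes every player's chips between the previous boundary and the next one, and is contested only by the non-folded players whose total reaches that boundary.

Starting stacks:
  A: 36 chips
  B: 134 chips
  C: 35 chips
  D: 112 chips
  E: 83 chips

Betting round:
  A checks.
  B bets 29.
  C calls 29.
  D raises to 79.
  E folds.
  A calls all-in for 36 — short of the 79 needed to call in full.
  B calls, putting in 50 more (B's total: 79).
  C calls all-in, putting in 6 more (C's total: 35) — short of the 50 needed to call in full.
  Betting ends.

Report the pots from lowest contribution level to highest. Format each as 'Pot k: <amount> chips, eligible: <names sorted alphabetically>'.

Contributions: A=36, B=79, C=35, D=79
Folded: E
Pot levels (distinct totals of non-folded players): 35, 36, 79
Layer 1-35: 35 each from A, B, C, D = 35*4 = 140 chips; eligible A, B, C, D
Layer 36-36: 1 each from A, B, D = 1*3 = 3 chips; eligible A, B, D
Layer 37-79: 43 each from B, D = 43*2 = 86 chips; eligible B, D

Pot 1: 140 chips, eligible: A, B, C, D
Pot 2: 3 chips, eligible: A, B, D
Pot 3: 86 chips, eligible: B, D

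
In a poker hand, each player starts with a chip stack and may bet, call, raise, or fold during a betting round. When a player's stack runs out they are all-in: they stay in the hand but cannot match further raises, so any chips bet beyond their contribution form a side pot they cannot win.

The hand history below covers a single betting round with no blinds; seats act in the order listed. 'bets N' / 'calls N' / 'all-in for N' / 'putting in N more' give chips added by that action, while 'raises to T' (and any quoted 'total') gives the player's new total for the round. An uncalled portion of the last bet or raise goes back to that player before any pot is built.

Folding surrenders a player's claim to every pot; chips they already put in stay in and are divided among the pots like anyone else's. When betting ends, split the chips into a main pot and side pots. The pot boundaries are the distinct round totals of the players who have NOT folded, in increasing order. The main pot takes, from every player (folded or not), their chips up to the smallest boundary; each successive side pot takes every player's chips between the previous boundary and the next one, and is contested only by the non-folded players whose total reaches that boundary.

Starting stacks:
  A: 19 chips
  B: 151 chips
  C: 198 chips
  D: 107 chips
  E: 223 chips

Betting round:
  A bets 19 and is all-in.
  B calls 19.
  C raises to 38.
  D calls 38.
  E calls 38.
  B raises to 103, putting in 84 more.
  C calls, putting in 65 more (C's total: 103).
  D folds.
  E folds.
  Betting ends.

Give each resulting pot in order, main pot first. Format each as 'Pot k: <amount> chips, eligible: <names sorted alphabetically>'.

Contributions: A=19, B=103, C=103, D=38, E=38
Folded: D, E
Pot levels (distinct totals of non-folded players): 19, 103
Layer 1-19: 19 each from A, B, C, D, E = 19*5 = 95 chips; eligible A, B, C
Layer 20-103: B 84 + C 84 + D 19 + E 19 = 206 chips; eligible B, C

Pot 1: 95 chips, eligible: A, B, C
Pot 2: 206 chips, eligible: B, C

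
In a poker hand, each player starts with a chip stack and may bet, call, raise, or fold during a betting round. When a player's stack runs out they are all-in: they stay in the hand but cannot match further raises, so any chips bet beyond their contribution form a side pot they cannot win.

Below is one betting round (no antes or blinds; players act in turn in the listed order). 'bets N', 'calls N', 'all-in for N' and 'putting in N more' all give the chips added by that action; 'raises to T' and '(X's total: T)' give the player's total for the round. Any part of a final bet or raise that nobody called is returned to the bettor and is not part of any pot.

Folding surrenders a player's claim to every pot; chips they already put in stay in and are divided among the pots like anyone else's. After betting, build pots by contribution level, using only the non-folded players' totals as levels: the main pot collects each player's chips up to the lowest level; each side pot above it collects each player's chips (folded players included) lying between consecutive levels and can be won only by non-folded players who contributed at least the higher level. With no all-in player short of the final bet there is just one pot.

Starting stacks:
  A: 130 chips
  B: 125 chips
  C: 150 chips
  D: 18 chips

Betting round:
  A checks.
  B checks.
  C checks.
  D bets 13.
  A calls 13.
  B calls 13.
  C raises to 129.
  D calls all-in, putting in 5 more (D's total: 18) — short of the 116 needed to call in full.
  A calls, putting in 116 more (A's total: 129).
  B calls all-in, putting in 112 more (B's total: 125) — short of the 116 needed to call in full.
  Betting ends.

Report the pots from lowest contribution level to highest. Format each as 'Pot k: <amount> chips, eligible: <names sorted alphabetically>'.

Contributions: A=129, B=125, C=129, D=18
Pot levels (distinct totals of non-folded players): 18, 125, 129
Layer 1-18: 18 each from A, B, C, D = 18*4 = 72 chips; eligible A, B, C, D
Layer 19-125: 107 each from A, B, C = 107*3 = 321 chips; eligible A, B, C
Layer 126-129: 4 each from A, C = 4*2 = 8 chips; eligible A, C

Pot 1: 72 chips, eligible: A, B, C, D
Pot 2: 321 chips, eligible: A, B, C
Pot 3: 8 chips, eligible: A, C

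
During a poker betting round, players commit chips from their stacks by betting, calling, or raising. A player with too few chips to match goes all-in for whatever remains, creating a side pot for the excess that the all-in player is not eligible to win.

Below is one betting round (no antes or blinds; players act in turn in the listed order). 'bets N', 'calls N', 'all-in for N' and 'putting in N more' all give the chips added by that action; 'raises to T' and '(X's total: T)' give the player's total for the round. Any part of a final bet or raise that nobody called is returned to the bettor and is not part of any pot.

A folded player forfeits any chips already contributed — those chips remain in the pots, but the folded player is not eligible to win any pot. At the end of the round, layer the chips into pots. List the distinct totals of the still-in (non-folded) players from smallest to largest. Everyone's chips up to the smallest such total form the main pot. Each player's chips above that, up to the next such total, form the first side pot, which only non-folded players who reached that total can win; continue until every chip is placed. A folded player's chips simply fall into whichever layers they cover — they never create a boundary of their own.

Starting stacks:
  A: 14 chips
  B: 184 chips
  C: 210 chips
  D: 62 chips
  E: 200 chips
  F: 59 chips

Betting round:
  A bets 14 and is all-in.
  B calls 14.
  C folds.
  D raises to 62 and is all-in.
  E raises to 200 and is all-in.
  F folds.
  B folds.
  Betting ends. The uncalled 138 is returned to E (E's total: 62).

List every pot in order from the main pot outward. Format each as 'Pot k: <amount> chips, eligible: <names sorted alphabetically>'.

Contributions (after 138 returned to E): A=14, B=14, D=62, E=62
Folded: B, C, F
Pot levels (distinct totals of non-folded players): 14, 62
Layer 1-14: 14 each from A, B, D, E = 14*4 = 56 chips; eligible A, D, E
Layer 15-62: 48 each from D, E = 48*2 = 96 chips; eligible D, E

Pot 1: 56 chips, eligible: A, D, E
Pot 2: 96 chips, eligible: D, E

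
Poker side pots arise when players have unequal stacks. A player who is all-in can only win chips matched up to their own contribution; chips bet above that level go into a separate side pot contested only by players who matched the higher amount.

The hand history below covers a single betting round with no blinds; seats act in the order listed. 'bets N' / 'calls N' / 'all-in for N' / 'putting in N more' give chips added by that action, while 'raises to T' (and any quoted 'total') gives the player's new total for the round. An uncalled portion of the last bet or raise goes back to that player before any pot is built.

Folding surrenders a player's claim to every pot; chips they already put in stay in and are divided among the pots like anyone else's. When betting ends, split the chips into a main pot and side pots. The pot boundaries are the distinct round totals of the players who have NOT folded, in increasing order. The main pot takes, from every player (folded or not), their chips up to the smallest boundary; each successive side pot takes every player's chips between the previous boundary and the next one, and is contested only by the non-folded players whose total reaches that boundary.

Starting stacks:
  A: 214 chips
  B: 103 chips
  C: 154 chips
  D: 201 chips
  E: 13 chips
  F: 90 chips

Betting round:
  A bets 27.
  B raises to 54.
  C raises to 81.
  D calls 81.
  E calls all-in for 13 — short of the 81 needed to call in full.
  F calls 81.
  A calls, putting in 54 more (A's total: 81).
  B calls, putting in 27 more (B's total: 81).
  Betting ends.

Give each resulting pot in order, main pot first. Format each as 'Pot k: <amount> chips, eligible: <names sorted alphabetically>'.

Contributions: A=81, B=81, C=81, D=81, E=13, F=81
Pot levels (distinct totals of non-folded players): 13, 81
Layer 1-13: 13 each from A, B, C, D, E, F = 13*6 = 78 chips; eligible A, B, C, D, E, F
Layer 14-81: 68 each from A, B, C, D, F = 68*5 = 340 chips; eligible A, B, C, D, F

Pot 1: 78 chips, eligible: A, B, C, D, E, F
Pot 2: 340 chips, eligible: A, B, C, D, F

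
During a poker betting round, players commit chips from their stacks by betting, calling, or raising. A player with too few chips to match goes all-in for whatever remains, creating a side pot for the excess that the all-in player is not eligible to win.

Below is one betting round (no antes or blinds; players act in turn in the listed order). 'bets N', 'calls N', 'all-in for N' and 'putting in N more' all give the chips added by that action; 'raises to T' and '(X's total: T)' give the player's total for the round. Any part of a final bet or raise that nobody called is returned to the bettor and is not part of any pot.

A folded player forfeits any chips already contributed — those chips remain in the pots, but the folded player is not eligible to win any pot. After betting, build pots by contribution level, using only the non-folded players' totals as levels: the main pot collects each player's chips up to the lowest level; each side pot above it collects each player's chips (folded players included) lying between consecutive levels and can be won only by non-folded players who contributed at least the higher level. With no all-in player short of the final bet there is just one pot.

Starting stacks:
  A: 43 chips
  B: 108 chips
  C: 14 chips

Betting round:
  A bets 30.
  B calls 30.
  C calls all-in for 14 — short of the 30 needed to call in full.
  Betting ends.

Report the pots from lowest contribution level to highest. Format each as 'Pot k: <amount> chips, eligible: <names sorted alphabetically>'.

Contributions: A=30, B=30, C=14
Pot levels (distinct totals of non-folded players): 14, 30
Layer 1-14: 14 each from A, B, C = 14*3 = 42 chips; eligible A, B, C
Layer 15-30: 16 each from A, B = 16*2 = 32 chips; eligible A, B

Pot 1: 42 chips, eligible: A, B, C
Pot 2: 32 chips, eligible: A, B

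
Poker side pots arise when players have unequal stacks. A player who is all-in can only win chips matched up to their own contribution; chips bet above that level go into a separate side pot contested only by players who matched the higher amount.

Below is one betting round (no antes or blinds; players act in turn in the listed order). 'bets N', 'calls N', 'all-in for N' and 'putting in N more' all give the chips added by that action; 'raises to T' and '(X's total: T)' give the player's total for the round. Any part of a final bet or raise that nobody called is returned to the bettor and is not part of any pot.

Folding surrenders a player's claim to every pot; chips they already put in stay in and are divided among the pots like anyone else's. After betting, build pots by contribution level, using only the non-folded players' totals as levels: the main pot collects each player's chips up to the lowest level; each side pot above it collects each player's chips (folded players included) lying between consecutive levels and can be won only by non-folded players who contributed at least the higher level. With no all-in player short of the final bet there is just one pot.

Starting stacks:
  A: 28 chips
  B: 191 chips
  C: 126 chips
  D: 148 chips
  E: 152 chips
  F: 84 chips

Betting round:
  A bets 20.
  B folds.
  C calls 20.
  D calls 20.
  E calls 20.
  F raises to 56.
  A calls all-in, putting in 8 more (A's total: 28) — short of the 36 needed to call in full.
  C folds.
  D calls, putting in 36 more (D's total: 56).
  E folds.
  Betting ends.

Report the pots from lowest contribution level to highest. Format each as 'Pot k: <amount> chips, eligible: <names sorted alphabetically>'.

Pot 1: 124 chips, eligible: A, D, F
Pot 2: 56 chips, eligible: D, F

Derivation:
Contributions: A=28, C=20, D=56, E=20, F=56
Folded: B, C, E
Pot levels (distinct totals of non-folded players): 28, 56
Layer 1-28: A 28 + C 20 + D 28 + E 20 + F 28 = 124 chips; eligible A, D, F
Layer 29-56: 28 each from D, F = 28*2 = 56 chips; eligible D, F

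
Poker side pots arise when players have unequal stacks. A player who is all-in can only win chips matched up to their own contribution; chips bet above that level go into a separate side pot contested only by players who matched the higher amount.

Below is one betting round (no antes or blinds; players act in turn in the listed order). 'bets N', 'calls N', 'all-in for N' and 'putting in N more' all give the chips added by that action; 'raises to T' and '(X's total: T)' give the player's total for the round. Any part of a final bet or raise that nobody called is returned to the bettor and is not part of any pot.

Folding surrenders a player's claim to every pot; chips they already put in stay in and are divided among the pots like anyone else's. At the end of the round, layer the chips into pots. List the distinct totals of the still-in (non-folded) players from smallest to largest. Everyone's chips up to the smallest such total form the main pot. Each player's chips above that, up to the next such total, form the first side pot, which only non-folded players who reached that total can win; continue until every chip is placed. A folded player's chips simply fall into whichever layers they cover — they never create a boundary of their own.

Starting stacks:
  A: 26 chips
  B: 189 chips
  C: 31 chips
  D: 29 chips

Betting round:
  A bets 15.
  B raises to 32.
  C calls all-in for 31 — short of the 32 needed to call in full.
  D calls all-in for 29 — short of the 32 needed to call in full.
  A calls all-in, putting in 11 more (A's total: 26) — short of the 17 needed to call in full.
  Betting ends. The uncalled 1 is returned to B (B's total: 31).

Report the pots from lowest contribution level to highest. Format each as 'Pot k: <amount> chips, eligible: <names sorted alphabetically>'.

Pot 1: 104 chips, eligible: A, B, C, D
Pot 2: 9 chips, eligible: B, C, D
Pot 3: 4 chips, eligible: B, C

Derivation:
Contributions (after 1 returned to B): A=26, B=31, C=31, D=29
Pot levels (distinct totals of non-folded players): 26, 29, 31
Layer 1-26: 26 each from A, B, C, D = 26*4 = 104 chips; eligible A, B, C, D
Layer 27-29: 3 each from B, C, D = 3*3 = 9 chips; eligible B, C, D
Layer 30-31: 2 each from B, C = 2*2 = 4 chips; eligible B, C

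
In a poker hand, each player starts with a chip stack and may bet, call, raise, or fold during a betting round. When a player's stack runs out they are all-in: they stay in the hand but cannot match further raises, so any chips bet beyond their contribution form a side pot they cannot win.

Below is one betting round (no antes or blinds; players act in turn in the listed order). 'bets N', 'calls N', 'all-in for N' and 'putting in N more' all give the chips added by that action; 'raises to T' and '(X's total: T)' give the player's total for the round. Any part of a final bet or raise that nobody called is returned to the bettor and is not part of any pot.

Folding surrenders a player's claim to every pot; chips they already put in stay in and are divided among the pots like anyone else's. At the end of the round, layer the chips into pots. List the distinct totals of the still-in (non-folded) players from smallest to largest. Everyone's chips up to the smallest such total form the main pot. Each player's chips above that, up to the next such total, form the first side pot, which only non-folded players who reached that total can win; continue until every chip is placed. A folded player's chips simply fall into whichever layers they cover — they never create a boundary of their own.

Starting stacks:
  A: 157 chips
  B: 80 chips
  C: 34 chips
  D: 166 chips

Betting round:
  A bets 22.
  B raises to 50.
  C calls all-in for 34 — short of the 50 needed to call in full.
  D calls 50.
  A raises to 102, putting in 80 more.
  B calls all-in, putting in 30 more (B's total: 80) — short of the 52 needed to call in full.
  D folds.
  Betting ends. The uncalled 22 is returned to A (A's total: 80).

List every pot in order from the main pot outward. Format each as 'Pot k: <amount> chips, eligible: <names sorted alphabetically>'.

Contributions (after 22 returned to A): A=80, B=80, C=34, D=50
Folded: D
Pot levels (distinct totals of non-folded players): 34, 80
Layer 1-34: 34 each from A, B, C, D = 34*4 = 136 chips; eligible A, B, C
Layer 35-80: A 46 + B 46 + D 16 = 108 chips; eligible A, B

Pot 1: 136 chips, eligible: A, B, C
Pot 2: 108 chips, eligible: A, B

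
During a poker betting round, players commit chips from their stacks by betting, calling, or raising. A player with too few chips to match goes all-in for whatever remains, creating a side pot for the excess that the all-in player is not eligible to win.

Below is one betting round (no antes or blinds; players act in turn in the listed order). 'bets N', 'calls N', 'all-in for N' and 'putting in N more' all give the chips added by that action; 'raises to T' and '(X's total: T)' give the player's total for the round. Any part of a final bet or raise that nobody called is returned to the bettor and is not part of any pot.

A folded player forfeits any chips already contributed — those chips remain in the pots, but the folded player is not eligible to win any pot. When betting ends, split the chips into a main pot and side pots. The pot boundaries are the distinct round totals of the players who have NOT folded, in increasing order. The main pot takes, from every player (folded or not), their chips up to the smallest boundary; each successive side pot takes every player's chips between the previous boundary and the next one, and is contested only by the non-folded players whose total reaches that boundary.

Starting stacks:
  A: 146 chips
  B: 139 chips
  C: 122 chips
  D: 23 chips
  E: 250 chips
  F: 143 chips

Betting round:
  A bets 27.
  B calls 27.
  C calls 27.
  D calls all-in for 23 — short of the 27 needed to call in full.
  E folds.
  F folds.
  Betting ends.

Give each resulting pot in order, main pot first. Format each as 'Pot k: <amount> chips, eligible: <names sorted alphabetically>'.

Pot 1: 92 chips, eligible: A, B, C, D
Pot 2: 12 chips, eligible: A, B, C

Derivation:
Contributions: A=27, B=27, C=27, D=23
Folded: E, F
Pot levels (distinct totals of non-folded players): 23, 27
Layer 1-23: 23 each from A, B, C, D = 23*4 = 92 chips; eligible A, B, C, D
Layer 24-27: 4 each from A, B, C = 4*3 = 12 chips; eligible A, B, C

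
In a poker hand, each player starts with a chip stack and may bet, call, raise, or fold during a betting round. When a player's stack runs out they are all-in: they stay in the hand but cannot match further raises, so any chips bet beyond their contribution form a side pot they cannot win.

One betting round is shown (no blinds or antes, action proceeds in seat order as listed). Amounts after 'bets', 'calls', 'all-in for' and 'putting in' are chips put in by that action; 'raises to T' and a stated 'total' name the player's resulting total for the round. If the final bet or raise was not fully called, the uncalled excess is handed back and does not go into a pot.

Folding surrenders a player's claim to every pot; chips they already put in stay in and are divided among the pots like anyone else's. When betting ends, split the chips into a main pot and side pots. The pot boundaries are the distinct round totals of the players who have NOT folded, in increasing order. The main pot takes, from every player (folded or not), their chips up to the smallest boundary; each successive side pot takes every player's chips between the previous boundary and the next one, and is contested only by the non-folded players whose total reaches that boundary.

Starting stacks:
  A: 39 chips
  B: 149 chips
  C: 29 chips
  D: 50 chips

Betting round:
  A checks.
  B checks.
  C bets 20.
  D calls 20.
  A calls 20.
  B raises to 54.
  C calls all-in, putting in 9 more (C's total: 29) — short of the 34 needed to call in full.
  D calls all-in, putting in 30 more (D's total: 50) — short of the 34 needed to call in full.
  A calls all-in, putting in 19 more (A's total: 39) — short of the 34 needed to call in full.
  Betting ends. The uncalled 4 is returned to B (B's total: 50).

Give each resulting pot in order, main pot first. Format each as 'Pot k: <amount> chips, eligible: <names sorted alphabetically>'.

Contributions (after 4 returned to B): A=39, B=50, C=29, D=50
Pot levels (distinct totals of non-folded players): 29, 39, 50
Layer 1-29: 29 each from A, B, C, D = 29*4 = 116 chips; eligible A, B, C, D
Layer 30-39: 10 each from A, B, D = 10*3 = 30 chips; eligible A, B, D
Layer 40-50: 11 each from B, D = 11*2 = 22 chips; eligible B, D

Pot 1: 116 chips, eligible: A, B, C, D
Pot 2: 30 chips, eligible: A, B, D
Pot 3: 22 chips, eligible: B, D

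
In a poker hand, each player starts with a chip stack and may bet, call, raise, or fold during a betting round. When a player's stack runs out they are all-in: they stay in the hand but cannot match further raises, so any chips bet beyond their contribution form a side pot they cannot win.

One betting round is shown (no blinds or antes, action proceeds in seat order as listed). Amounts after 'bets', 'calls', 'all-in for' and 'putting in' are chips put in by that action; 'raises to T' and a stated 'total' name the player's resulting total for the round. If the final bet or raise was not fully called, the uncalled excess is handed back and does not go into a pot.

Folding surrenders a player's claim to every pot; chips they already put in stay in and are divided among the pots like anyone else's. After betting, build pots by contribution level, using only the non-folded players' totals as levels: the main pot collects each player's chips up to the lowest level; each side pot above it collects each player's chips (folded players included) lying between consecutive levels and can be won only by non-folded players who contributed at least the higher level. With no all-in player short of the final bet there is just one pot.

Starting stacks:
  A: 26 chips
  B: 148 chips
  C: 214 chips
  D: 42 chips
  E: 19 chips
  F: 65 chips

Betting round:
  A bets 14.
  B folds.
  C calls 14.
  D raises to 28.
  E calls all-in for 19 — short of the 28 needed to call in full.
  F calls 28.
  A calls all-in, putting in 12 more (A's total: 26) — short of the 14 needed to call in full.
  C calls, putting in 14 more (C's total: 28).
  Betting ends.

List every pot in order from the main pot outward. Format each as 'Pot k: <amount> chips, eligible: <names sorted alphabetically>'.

Pot 1: 95 chips, eligible: A, C, D, E, F
Pot 2: 28 chips, eligible: A, C, D, F
Pot 3: 6 chips, eligible: C, D, F

Derivation:
Contributions: A=26, C=28, D=28, E=19, F=28
Folded: B
Pot levels (distinct totals of non-folded players): 19, 26, 28
Layer 1-19: 19 each from A, C, D, E, F = 19*5 = 95 chips; eligible A, C, D, E, F
Layer 20-26: 7 each from A, C, D, F = 7*4 = 28 chips; eligible A, C, D, F
Layer 27-28: 2 each from C, D, F = 2*3 = 6 chips; eligible C, D, F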